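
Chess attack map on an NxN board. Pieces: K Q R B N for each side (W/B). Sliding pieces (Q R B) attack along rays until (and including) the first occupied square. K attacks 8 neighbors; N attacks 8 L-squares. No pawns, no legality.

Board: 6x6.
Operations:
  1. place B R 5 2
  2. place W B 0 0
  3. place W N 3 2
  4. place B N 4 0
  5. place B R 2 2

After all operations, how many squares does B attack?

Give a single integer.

Op 1: place BR@(5,2)
Op 2: place WB@(0,0)
Op 3: place WN@(3,2)
Op 4: place BN@(4,0)
Op 5: place BR@(2,2)
Per-piece attacks for B:
  BR@(2,2): attacks (2,3) (2,4) (2,5) (2,1) (2,0) (3,2) (1,2) (0,2) [ray(1,0) blocked at (3,2)]
  BN@(4,0): attacks (5,2) (3,2) (2,1)
  BR@(5,2): attacks (5,3) (5,4) (5,5) (5,1) (5,0) (4,2) (3,2) [ray(-1,0) blocked at (3,2)]
Union (15 distinct): (0,2) (1,2) (2,0) (2,1) (2,3) (2,4) (2,5) (3,2) (4,2) (5,0) (5,1) (5,2) (5,3) (5,4) (5,5)

Answer: 15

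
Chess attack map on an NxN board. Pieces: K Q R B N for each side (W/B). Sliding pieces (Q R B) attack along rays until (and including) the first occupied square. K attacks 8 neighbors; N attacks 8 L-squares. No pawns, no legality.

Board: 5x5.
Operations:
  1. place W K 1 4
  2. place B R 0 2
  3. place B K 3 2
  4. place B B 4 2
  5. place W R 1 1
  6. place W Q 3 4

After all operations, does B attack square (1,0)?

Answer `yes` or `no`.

Answer: no

Derivation:
Op 1: place WK@(1,4)
Op 2: place BR@(0,2)
Op 3: place BK@(3,2)
Op 4: place BB@(4,2)
Op 5: place WR@(1,1)
Op 6: place WQ@(3,4)
Per-piece attacks for B:
  BR@(0,2): attacks (0,3) (0,4) (0,1) (0,0) (1,2) (2,2) (3,2) [ray(1,0) blocked at (3,2)]
  BK@(3,2): attacks (3,3) (3,1) (4,2) (2,2) (4,3) (4,1) (2,3) (2,1)
  BB@(4,2): attacks (3,3) (2,4) (3,1) (2,0)
B attacks (1,0): no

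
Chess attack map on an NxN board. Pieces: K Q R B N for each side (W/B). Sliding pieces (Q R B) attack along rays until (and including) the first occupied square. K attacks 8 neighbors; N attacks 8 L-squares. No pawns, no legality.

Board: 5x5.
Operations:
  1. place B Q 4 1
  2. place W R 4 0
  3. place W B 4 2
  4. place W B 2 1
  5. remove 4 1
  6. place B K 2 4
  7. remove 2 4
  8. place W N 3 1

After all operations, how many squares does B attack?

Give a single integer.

Answer: 0

Derivation:
Op 1: place BQ@(4,1)
Op 2: place WR@(4,0)
Op 3: place WB@(4,2)
Op 4: place WB@(2,1)
Op 5: remove (4,1)
Op 6: place BK@(2,4)
Op 7: remove (2,4)
Op 8: place WN@(3,1)
Per-piece attacks for B:
Union (0 distinct): (none)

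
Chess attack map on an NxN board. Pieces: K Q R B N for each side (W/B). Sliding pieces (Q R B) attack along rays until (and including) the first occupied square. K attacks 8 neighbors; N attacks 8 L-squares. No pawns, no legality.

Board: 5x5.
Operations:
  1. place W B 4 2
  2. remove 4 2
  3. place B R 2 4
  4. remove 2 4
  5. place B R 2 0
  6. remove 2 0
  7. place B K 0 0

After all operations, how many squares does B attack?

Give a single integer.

Op 1: place WB@(4,2)
Op 2: remove (4,2)
Op 3: place BR@(2,4)
Op 4: remove (2,4)
Op 5: place BR@(2,0)
Op 6: remove (2,0)
Op 7: place BK@(0,0)
Per-piece attacks for B:
  BK@(0,0): attacks (0,1) (1,0) (1,1)
Union (3 distinct): (0,1) (1,0) (1,1)

Answer: 3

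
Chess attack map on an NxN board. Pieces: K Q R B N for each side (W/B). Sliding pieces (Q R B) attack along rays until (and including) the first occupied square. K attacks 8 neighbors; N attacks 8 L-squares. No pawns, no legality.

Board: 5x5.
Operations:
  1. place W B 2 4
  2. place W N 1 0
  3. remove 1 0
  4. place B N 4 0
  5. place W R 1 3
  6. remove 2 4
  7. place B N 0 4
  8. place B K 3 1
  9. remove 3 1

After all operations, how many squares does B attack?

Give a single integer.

Op 1: place WB@(2,4)
Op 2: place WN@(1,0)
Op 3: remove (1,0)
Op 4: place BN@(4,0)
Op 5: place WR@(1,3)
Op 6: remove (2,4)
Op 7: place BN@(0,4)
Op 8: place BK@(3,1)
Op 9: remove (3,1)
Per-piece attacks for B:
  BN@(0,4): attacks (1,2) (2,3)
  BN@(4,0): attacks (3,2) (2,1)
Union (4 distinct): (1,2) (2,1) (2,3) (3,2)

Answer: 4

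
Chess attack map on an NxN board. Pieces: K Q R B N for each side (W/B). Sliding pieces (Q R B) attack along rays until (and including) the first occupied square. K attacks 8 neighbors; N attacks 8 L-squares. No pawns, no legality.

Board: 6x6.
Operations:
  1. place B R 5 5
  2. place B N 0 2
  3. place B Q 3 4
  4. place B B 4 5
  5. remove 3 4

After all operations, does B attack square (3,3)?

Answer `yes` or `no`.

Op 1: place BR@(5,5)
Op 2: place BN@(0,2)
Op 3: place BQ@(3,4)
Op 4: place BB@(4,5)
Op 5: remove (3,4)
Per-piece attacks for B:
  BN@(0,2): attacks (1,4) (2,3) (1,0) (2,1)
  BB@(4,5): attacks (5,4) (3,4) (2,3) (1,2) (0,1)
  BR@(5,5): attacks (5,4) (5,3) (5,2) (5,1) (5,0) (4,5) [ray(-1,0) blocked at (4,5)]
B attacks (3,3): no

Answer: no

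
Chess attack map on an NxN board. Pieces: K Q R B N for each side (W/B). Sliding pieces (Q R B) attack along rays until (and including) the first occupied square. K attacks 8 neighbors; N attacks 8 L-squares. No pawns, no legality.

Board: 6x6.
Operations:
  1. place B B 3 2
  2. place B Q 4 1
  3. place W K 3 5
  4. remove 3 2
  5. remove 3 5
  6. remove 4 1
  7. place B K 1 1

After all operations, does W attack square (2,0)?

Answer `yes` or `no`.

Answer: no

Derivation:
Op 1: place BB@(3,2)
Op 2: place BQ@(4,1)
Op 3: place WK@(3,5)
Op 4: remove (3,2)
Op 5: remove (3,5)
Op 6: remove (4,1)
Op 7: place BK@(1,1)
Per-piece attacks for W:
W attacks (2,0): no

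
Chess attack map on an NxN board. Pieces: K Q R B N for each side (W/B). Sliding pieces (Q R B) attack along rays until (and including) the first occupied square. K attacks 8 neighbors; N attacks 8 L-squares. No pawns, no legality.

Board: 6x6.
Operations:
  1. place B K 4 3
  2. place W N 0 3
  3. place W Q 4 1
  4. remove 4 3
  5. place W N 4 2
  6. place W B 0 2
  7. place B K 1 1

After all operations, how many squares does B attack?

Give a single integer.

Answer: 8

Derivation:
Op 1: place BK@(4,3)
Op 2: place WN@(0,3)
Op 3: place WQ@(4,1)
Op 4: remove (4,3)
Op 5: place WN@(4,2)
Op 6: place WB@(0,2)
Op 7: place BK@(1,1)
Per-piece attacks for B:
  BK@(1,1): attacks (1,2) (1,0) (2,1) (0,1) (2,2) (2,0) (0,2) (0,0)
Union (8 distinct): (0,0) (0,1) (0,2) (1,0) (1,2) (2,0) (2,1) (2,2)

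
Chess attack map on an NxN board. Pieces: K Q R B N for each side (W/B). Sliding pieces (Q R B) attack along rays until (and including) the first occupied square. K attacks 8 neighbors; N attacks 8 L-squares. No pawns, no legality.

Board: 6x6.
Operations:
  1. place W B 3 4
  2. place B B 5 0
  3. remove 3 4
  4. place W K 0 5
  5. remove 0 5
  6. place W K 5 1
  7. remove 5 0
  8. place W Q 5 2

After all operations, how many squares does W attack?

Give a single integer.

Answer: 17

Derivation:
Op 1: place WB@(3,4)
Op 2: place BB@(5,0)
Op 3: remove (3,4)
Op 4: place WK@(0,5)
Op 5: remove (0,5)
Op 6: place WK@(5,1)
Op 7: remove (5,0)
Op 8: place WQ@(5,2)
Per-piece attacks for W:
  WK@(5,1): attacks (5,2) (5,0) (4,1) (4,2) (4,0)
  WQ@(5,2): attacks (5,3) (5,4) (5,5) (5,1) (4,2) (3,2) (2,2) (1,2) (0,2) (4,3) (3,4) (2,5) (4,1) (3,0) [ray(0,-1) blocked at (5,1)]
Union (17 distinct): (0,2) (1,2) (2,2) (2,5) (3,0) (3,2) (3,4) (4,0) (4,1) (4,2) (4,3) (5,0) (5,1) (5,2) (5,3) (5,4) (5,5)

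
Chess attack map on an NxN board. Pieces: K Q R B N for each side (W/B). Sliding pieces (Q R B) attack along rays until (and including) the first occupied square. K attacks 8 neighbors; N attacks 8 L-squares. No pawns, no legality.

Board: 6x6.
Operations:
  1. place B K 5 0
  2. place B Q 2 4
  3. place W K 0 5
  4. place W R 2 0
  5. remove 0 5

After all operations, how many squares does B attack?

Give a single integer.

Answer: 19

Derivation:
Op 1: place BK@(5,0)
Op 2: place BQ@(2,4)
Op 3: place WK@(0,5)
Op 4: place WR@(2,0)
Op 5: remove (0,5)
Per-piece attacks for B:
  BQ@(2,4): attacks (2,5) (2,3) (2,2) (2,1) (2,0) (3,4) (4,4) (5,4) (1,4) (0,4) (3,5) (3,3) (4,2) (5,1) (1,5) (1,3) (0,2) [ray(0,-1) blocked at (2,0)]
  BK@(5,0): attacks (5,1) (4,0) (4,1)
Union (19 distinct): (0,2) (0,4) (1,3) (1,4) (1,5) (2,0) (2,1) (2,2) (2,3) (2,5) (3,3) (3,4) (3,5) (4,0) (4,1) (4,2) (4,4) (5,1) (5,4)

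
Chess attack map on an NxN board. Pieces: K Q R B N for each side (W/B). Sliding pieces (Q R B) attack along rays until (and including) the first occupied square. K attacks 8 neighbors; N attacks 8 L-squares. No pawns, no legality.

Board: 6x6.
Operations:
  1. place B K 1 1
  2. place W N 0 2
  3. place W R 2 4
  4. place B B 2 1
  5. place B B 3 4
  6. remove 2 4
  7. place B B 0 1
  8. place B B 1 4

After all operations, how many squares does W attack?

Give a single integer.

Op 1: place BK@(1,1)
Op 2: place WN@(0,2)
Op 3: place WR@(2,4)
Op 4: place BB@(2,1)
Op 5: place BB@(3,4)
Op 6: remove (2,4)
Op 7: place BB@(0,1)
Op 8: place BB@(1,4)
Per-piece attacks for W:
  WN@(0,2): attacks (1,4) (2,3) (1,0) (2,1)
Union (4 distinct): (1,0) (1,4) (2,1) (2,3)

Answer: 4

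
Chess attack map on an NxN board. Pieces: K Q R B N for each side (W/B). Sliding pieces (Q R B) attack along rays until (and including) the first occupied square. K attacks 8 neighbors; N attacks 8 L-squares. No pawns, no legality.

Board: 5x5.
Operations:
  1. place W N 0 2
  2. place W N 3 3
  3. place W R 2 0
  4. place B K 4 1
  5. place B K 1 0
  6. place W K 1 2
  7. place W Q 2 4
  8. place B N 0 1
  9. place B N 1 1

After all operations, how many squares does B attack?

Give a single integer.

Answer: 14

Derivation:
Op 1: place WN@(0,2)
Op 2: place WN@(3,3)
Op 3: place WR@(2,0)
Op 4: place BK@(4,1)
Op 5: place BK@(1,0)
Op 6: place WK@(1,2)
Op 7: place WQ@(2,4)
Op 8: place BN@(0,1)
Op 9: place BN@(1,1)
Per-piece attacks for B:
  BN@(0,1): attacks (1,3) (2,2) (2,0)
  BK@(1,0): attacks (1,1) (2,0) (0,0) (2,1) (0,1)
  BN@(1,1): attacks (2,3) (3,2) (0,3) (3,0)
  BK@(4,1): attacks (4,2) (4,0) (3,1) (3,2) (3,0)
Union (14 distinct): (0,0) (0,1) (0,3) (1,1) (1,3) (2,0) (2,1) (2,2) (2,3) (3,0) (3,1) (3,2) (4,0) (4,2)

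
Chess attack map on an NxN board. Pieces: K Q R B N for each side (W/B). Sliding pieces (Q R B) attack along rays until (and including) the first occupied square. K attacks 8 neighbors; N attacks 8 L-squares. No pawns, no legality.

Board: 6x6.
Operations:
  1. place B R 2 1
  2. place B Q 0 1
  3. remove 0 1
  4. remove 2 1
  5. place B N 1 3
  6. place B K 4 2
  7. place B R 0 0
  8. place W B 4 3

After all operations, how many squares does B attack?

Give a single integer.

Answer: 21

Derivation:
Op 1: place BR@(2,1)
Op 2: place BQ@(0,1)
Op 3: remove (0,1)
Op 4: remove (2,1)
Op 5: place BN@(1,3)
Op 6: place BK@(4,2)
Op 7: place BR@(0,0)
Op 8: place WB@(4,3)
Per-piece attacks for B:
  BR@(0,0): attacks (0,1) (0,2) (0,3) (0,4) (0,5) (1,0) (2,0) (3,0) (4,0) (5,0)
  BN@(1,3): attacks (2,5) (3,4) (0,5) (2,1) (3,2) (0,1)
  BK@(4,2): attacks (4,3) (4,1) (5,2) (3,2) (5,3) (5,1) (3,3) (3,1)
Union (21 distinct): (0,1) (0,2) (0,3) (0,4) (0,5) (1,0) (2,0) (2,1) (2,5) (3,0) (3,1) (3,2) (3,3) (3,4) (4,0) (4,1) (4,3) (5,0) (5,1) (5,2) (5,3)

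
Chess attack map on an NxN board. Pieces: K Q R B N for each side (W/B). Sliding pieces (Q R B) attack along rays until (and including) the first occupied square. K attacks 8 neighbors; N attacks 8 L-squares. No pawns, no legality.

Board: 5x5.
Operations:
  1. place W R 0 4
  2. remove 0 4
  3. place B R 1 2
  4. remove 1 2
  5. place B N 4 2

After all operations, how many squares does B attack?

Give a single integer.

Op 1: place WR@(0,4)
Op 2: remove (0,4)
Op 3: place BR@(1,2)
Op 4: remove (1,2)
Op 5: place BN@(4,2)
Per-piece attacks for B:
  BN@(4,2): attacks (3,4) (2,3) (3,0) (2,1)
Union (4 distinct): (2,1) (2,3) (3,0) (3,4)

Answer: 4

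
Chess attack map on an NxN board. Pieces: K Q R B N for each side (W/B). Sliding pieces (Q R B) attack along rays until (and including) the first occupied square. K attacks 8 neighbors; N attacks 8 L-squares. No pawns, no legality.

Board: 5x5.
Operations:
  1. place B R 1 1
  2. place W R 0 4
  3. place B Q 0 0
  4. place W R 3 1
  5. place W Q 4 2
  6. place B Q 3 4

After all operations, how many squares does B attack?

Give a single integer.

Answer: 20

Derivation:
Op 1: place BR@(1,1)
Op 2: place WR@(0,4)
Op 3: place BQ@(0,0)
Op 4: place WR@(3,1)
Op 5: place WQ@(4,2)
Op 6: place BQ@(3,4)
Per-piece attacks for B:
  BQ@(0,0): attacks (0,1) (0,2) (0,3) (0,4) (1,0) (2,0) (3,0) (4,0) (1,1) [ray(0,1) blocked at (0,4); ray(1,1) blocked at (1,1)]
  BR@(1,1): attacks (1,2) (1,3) (1,4) (1,0) (2,1) (3,1) (0,1) [ray(1,0) blocked at (3,1)]
  BQ@(3,4): attacks (3,3) (3,2) (3,1) (4,4) (2,4) (1,4) (0,4) (4,3) (2,3) (1,2) (0,1) [ray(0,-1) blocked at (3,1); ray(-1,0) blocked at (0,4)]
Union (20 distinct): (0,1) (0,2) (0,3) (0,4) (1,0) (1,1) (1,2) (1,3) (1,4) (2,0) (2,1) (2,3) (2,4) (3,0) (3,1) (3,2) (3,3) (4,0) (4,3) (4,4)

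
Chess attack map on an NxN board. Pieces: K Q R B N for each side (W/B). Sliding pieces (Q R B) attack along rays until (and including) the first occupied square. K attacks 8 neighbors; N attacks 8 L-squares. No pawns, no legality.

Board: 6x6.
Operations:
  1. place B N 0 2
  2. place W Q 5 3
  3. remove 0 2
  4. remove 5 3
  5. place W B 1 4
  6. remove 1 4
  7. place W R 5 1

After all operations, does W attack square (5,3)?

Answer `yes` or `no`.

Op 1: place BN@(0,2)
Op 2: place WQ@(5,3)
Op 3: remove (0,2)
Op 4: remove (5,3)
Op 5: place WB@(1,4)
Op 6: remove (1,4)
Op 7: place WR@(5,1)
Per-piece attacks for W:
  WR@(5,1): attacks (5,2) (5,3) (5,4) (5,5) (5,0) (4,1) (3,1) (2,1) (1,1) (0,1)
W attacks (5,3): yes

Answer: yes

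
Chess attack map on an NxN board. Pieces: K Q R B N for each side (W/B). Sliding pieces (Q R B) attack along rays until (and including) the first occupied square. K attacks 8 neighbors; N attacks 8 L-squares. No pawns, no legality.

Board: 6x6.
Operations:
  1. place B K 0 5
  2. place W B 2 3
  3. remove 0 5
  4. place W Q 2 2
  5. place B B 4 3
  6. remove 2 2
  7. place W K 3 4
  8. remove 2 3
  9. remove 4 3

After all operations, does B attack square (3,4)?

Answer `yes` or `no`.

Op 1: place BK@(0,5)
Op 2: place WB@(2,3)
Op 3: remove (0,5)
Op 4: place WQ@(2,2)
Op 5: place BB@(4,3)
Op 6: remove (2,2)
Op 7: place WK@(3,4)
Op 8: remove (2,3)
Op 9: remove (4,3)
Per-piece attacks for B:
B attacks (3,4): no

Answer: no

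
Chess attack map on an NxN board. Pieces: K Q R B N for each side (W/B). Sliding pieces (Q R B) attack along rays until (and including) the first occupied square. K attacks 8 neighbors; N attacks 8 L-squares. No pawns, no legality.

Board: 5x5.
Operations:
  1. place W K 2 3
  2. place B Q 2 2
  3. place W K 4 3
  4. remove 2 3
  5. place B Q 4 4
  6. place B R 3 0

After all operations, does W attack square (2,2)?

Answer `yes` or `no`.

Answer: no

Derivation:
Op 1: place WK@(2,3)
Op 2: place BQ@(2,2)
Op 3: place WK@(4,3)
Op 4: remove (2,3)
Op 5: place BQ@(4,4)
Op 6: place BR@(3,0)
Per-piece attacks for W:
  WK@(4,3): attacks (4,4) (4,2) (3,3) (3,4) (3,2)
W attacks (2,2): no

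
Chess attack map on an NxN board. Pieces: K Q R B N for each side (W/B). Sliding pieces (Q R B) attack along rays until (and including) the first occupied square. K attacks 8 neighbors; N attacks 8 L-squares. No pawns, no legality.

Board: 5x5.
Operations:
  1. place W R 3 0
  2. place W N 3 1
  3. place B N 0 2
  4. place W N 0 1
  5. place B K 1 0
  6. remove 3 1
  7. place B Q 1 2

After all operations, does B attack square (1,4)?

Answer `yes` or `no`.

Op 1: place WR@(3,0)
Op 2: place WN@(3,1)
Op 3: place BN@(0,2)
Op 4: place WN@(0,1)
Op 5: place BK@(1,0)
Op 6: remove (3,1)
Op 7: place BQ@(1,2)
Per-piece attacks for B:
  BN@(0,2): attacks (1,4) (2,3) (1,0) (2,1)
  BK@(1,0): attacks (1,1) (2,0) (0,0) (2,1) (0,1)
  BQ@(1,2): attacks (1,3) (1,4) (1,1) (1,0) (2,2) (3,2) (4,2) (0,2) (2,3) (3,4) (2,1) (3,0) (0,3) (0,1) [ray(0,-1) blocked at (1,0); ray(-1,0) blocked at (0,2); ray(1,-1) blocked at (3,0); ray(-1,-1) blocked at (0,1)]
B attacks (1,4): yes

Answer: yes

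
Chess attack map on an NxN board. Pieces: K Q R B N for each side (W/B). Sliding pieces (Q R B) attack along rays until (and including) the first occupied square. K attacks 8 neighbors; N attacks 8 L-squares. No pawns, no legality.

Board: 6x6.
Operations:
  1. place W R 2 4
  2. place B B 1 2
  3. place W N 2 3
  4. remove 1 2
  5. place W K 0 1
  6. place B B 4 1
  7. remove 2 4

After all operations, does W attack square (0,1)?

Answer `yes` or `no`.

Answer: no

Derivation:
Op 1: place WR@(2,4)
Op 2: place BB@(1,2)
Op 3: place WN@(2,3)
Op 4: remove (1,2)
Op 5: place WK@(0,1)
Op 6: place BB@(4,1)
Op 7: remove (2,4)
Per-piece attacks for W:
  WK@(0,1): attacks (0,2) (0,0) (1,1) (1,2) (1,0)
  WN@(2,3): attacks (3,5) (4,4) (1,5) (0,4) (3,1) (4,2) (1,1) (0,2)
W attacks (0,1): no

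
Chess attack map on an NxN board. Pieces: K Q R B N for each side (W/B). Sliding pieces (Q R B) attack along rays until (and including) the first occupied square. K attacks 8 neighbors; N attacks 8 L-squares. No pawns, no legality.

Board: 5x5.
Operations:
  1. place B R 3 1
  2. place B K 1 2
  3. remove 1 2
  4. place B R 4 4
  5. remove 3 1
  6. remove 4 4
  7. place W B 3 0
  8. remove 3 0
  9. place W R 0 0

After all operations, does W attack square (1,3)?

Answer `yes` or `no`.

Answer: no

Derivation:
Op 1: place BR@(3,1)
Op 2: place BK@(1,2)
Op 3: remove (1,2)
Op 4: place BR@(4,4)
Op 5: remove (3,1)
Op 6: remove (4,4)
Op 7: place WB@(3,0)
Op 8: remove (3,0)
Op 9: place WR@(0,0)
Per-piece attacks for W:
  WR@(0,0): attacks (0,1) (0,2) (0,3) (0,4) (1,0) (2,0) (3,0) (4,0)
W attacks (1,3): no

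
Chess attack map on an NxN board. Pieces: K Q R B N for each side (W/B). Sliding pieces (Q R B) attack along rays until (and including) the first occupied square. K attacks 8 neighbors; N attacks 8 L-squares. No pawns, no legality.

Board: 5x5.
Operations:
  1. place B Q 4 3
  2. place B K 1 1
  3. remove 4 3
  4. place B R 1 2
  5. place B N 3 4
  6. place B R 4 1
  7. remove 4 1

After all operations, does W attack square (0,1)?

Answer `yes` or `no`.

Op 1: place BQ@(4,3)
Op 2: place BK@(1,1)
Op 3: remove (4,3)
Op 4: place BR@(1,2)
Op 5: place BN@(3,4)
Op 6: place BR@(4,1)
Op 7: remove (4,1)
Per-piece attacks for W:
W attacks (0,1): no

Answer: no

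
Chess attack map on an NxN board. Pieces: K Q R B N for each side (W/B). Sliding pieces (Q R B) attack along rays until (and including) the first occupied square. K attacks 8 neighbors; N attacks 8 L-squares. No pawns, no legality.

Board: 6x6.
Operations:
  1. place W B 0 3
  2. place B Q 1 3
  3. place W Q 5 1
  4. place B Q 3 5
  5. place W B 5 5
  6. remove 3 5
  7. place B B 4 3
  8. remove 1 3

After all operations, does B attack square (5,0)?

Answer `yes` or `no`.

Answer: no

Derivation:
Op 1: place WB@(0,3)
Op 2: place BQ@(1,3)
Op 3: place WQ@(5,1)
Op 4: place BQ@(3,5)
Op 5: place WB@(5,5)
Op 6: remove (3,5)
Op 7: place BB@(4,3)
Op 8: remove (1,3)
Per-piece attacks for B:
  BB@(4,3): attacks (5,4) (5,2) (3,4) (2,5) (3,2) (2,1) (1,0)
B attacks (5,0): no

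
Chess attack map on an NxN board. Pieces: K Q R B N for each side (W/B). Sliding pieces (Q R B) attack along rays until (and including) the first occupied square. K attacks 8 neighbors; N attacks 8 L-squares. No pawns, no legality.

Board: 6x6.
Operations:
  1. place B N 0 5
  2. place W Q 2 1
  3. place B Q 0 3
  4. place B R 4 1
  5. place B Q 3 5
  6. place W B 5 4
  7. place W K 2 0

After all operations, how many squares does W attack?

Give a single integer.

Op 1: place BN@(0,5)
Op 2: place WQ@(2,1)
Op 3: place BQ@(0,3)
Op 4: place BR@(4,1)
Op 5: place BQ@(3,5)
Op 6: place WB@(5,4)
Op 7: place WK@(2,0)
Per-piece attacks for W:
  WK@(2,0): attacks (2,1) (3,0) (1,0) (3,1) (1,1)
  WQ@(2,1): attacks (2,2) (2,3) (2,4) (2,5) (2,0) (3,1) (4,1) (1,1) (0,1) (3,2) (4,3) (5,4) (3,0) (1,2) (0,3) (1,0) [ray(0,-1) blocked at (2,0); ray(1,0) blocked at (4,1); ray(1,1) blocked at (5,4); ray(-1,1) blocked at (0,3)]
  WB@(5,4): attacks (4,5) (4,3) (3,2) (2,1) [ray(-1,-1) blocked at (2,1)]
Union (18 distinct): (0,1) (0,3) (1,0) (1,1) (1,2) (2,0) (2,1) (2,2) (2,3) (2,4) (2,5) (3,0) (3,1) (3,2) (4,1) (4,3) (4,5) (5,4)

Answer: 18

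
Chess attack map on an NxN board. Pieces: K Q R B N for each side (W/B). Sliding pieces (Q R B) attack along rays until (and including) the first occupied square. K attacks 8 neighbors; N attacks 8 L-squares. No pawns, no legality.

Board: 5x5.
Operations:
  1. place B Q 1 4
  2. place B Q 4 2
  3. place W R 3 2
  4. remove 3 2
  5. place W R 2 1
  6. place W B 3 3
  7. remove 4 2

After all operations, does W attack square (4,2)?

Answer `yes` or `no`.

Op 1: place BQ@(1,4)
Op 2: place BQ@(4,2)
Op 3: place WR@(3,2)
Op 4: remove (3,2)
Op 5: place WR@(2,1)
Op 6: place WB@(3,3)
Op 7: remove (4,2)
Per-piece attacks for W:
  WR@(2,1): attacks (2,2) (2,3) (2,4) (2,0) (3,1) (4,1) (1,1) (0,1)
  WB@(3,3): attacks (4,4) (4,2) (2,4) (2,2) (1,1) (0,0)
W attacks (4,2): yes

Answer: yes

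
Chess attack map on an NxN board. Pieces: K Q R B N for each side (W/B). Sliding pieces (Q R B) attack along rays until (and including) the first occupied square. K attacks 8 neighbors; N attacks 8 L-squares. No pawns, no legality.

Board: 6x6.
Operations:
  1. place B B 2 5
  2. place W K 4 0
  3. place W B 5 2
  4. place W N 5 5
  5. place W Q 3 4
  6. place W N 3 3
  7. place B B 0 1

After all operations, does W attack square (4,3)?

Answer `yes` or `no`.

Answer: yes

Derivation:
Op 1: place BB@(2,5)
Op 2: place WK@(4,0)
Op 3: place WB@(5,2)
Op 4: place WN@(5,5)
Op 5: place WQ@(3,4)
Op 6: place WN@(3,3)
Op 7: place BB@(0,1)
Per-piece attacks for W:
  WN@(3,3): attacks (4,5) (5,4) (2,5) (1,4) (4,1) (5,2) (2,1) (1,2)
  WQ@(3,4): attacks (3,5) (3,3) (4,4) (5,4) (2,4) (1,4) (0,4) (4,5) (4,3) (5,2) (2,5) (2,3) (1,2) (0,1) [ray(0,-1) blocked at (3,3); ray(1,-1) blocked at (5,2); ray(-1,1) blocked at (2,5); ray(-1,-1) blocked at (0,1)]
  WK@(4,0): attacks (4,1) (5,0) (3,0) (5,1) (3,1)
  WB@(5,2): attacks (4,3) (3,4) (4,1) (3,0) [ray(-1,1) blocked at (3,4)]
  WN@(5,5): attacks (4,3) (3,4)
W attacks (4,3): yes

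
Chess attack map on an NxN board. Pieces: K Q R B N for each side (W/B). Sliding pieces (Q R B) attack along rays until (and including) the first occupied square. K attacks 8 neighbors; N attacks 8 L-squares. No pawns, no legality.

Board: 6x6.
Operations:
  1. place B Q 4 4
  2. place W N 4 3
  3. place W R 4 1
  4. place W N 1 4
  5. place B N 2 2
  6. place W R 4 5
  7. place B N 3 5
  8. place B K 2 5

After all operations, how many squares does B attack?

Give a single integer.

Op 1: place BQ@(4,4)
Op 2: place WN@(4,3)
Op 3: place WR@(4,1)
Op 4: place WN@(1,4)
Op 5: place BN@(2,2)
Op 6: place WR@(4,5)
Op 7: place BN@(3,5)
Op 8: place BK@(2,5)
Per-piece attacks for B:
  BN@(2,2): attacks (3,4) (4,3) (1,4) (0,3) (3,0) (4,1) (1,0) (0,1)
  BK@(2,5): attacks (2,4) (3,5) (1,5) (3,4) (1,4)
  BN@(3,5): attacks (4,3) (5,4) (2,3) (1,4)
  BQ@(4,4): attacks (4,5) (4,3) (5,4) (3,4) (2,4) (1,4) (5,5) (5,3) (3,5) (3,3) (2,2) [ray(0,1) blocked at (4,5); ray(0,-1) blocked at (4,3); ray(-1,0) blocked at (1,4); ray(-1,1) blocked at (3,5); ray(-1,-1) blocked at (2,2)]
Union (18 distinct): (0,1) (0,3) (1,0) (1,4) (1,5) (2,2) (2,3) (2,4) (3,0) (3,3) (3,4) (3,5) (4,1) (4,3) (4,5) (5,3) (5,4) (5,5)

Answer: 18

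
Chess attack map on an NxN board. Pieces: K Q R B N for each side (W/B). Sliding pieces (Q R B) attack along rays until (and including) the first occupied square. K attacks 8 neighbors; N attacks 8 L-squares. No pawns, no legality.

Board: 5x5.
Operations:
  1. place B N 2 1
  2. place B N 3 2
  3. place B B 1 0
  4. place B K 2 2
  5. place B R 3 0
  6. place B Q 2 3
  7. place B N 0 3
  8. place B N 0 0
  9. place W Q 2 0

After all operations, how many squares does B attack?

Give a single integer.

Answer: 21

Derivation:
Op 1: place BN@(2,1)
Op 2: place BN@(3,2)
Op 3: place BB@(1,0)
Op 4: place BK@(2,2)
Op 5: place BR@(3,0)
Op 6: place BQ@(2,3)
Op 7: place BN@(0,3)
Op 8: place BN@(0,0)
Op 9: place WQ@(2,0)
Per-piece attacks for B:
  BN@(0,0): attacks (1,2) (2,1)
  BN@(0,3): attacks (2,4) (1,1) (2,2)
  BB@(1,0): attacks (2,1) (0,1) [ray(1,1) blocked at (2,1)]
  BN@(2,1): attacks (3,3) (4,2) (1,3) (0,2) (4,0) (0,0)
  BK@(2,2): attacks (2,3) (2,1) (3,2) (1,2) (3,3) (3,1) (1,3) (1,1)
  BQ@(2,3): attacks (2,4) (2,2) (3,3) (4,3) (1,3) (0,3) (3,4) (3,2) (1,4) (1,2) (0,1) [ray(0,-1) blocked at (2,2); ray(-1,0) blocked at (0,3); ray(1,-1) blocked at (3,2)]
  BR@(3,0): attacks (3,1) (3,2) (4,0) (2,0) [ray(0,1) blocked at (3,2); ray(-1,0) blocked at (2,0)]
  BN@(3,2): attacks (4,4) (2,4) (1,3) (4,0) (2,0) (1,1)
Union (21 distinct): (0,0) (0,1) (0,2) (0,3) (1,1) (1,2) (1,3) (1,4) (2,0) (2,1) (2,2) (2,3) (2,4) (3,1) (3,2) (3,3) (3,4) (4,0) (4,2) (4,3) (4,4)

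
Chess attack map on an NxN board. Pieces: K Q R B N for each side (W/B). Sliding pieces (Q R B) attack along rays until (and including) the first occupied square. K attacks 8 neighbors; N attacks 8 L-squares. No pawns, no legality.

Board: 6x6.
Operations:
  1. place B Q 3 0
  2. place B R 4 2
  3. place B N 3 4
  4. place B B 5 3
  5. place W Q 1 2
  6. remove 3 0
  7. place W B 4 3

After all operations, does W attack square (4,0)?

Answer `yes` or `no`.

Op 1: place BQ@(3,0)
Op 2: place BR@(4,2)
Op 3: place BN@(3,4)
Op 4: place BB@(5,3)
Op 5: place WQ@(1,2)
Op 6: remove (3,0)
Op 7: place WB@(4,3)
Per-piece attacks for W:
  WQ@(1,2): attacks (1,3) (1,4) (1,5) (1,1) (1,0) (2,2) (3,2) (4,2) (0,2) (2,3) (3,4) (2,1) (3,0) (0,3) (0,1) [ray(1,0) blocked at (4,2); ray(1,1) blocked at (3,4)]
  WB@(4,3): attacks (5,4) (5,2) (3,4) (3,2) (2,1) (1,0) [ray(-1,1) blocked at (3,4)]
W attacks (4,0): no

Answer: no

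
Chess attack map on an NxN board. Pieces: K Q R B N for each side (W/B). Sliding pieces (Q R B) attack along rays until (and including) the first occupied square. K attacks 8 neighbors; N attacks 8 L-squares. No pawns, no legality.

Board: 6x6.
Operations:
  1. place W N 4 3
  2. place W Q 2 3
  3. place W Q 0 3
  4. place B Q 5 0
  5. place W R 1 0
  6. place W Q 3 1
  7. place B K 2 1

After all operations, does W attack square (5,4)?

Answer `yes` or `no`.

Op 1: place WN@(4,3)
Op 2: place WQ@(2,3)
Op 3: place WQ@(0,3)
Op 4: place BQ@(5,0)
Op 5: place WR@(1,0)
Op 6: place WQ@(3,1)
Op 7: place BK@(2,1)
Per-piece attacks for W:
  WQ@(0,3): attacks (0,4) (0,5) (0,2) (0,1) (0,0) (1,3) (2,3) (1,4) (2,5) (1,2) (2,1) [ray(1,0) blocked at (2,3); ray(1,-1) blocked at (2,1)]
  WR@(1,0): attacks (1,1) (1,2) (1,3) (1,4) (1,5) (2,0) (3,0) (4,0) (5,0) (0,0) [ray(1,0) blocked at (5,0)]
  WQ@(2,3): attacks (2,4) (2,5) (2,2) (2,1) (3,3) (4,3) (1,3) (0,3) (3,4) (4,5) (3,2) (4,1) (5,0) (1,4) (0,5) (1,2) (0,1) [ray(0,-1) blocked at (2,1); ray(1,0) blocked at (4,3); ray(-1,0) blocked at (0,3); ray(1,-1) blocked at (5,0)]
  WQ@(3,1): attacks (3,2) (3,3) (3,4) (3,5) (3,0) (4,1) (5,1) (2,1) (4,2) (5,3) (4,0) (2,2) (1,3) (0,4) (2,0) [ray(-1,0) blocked at (2,1)]
  WN@(4,3): attacks (5,5) (3,5) (2,4) (5,1) (3,1) (2,2)
W attacks (5,4): no

Answer: no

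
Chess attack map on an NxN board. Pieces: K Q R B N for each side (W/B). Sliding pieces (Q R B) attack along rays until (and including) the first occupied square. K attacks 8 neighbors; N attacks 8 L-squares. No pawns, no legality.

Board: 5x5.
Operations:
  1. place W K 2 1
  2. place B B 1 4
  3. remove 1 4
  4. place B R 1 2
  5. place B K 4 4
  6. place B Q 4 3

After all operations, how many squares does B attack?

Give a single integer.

Op 1: place WK@(2,1)
Op 2: place BB@(1,4)
Op 3: remove (1,4)
Op 4: place BR@(1,2)
Op 5: place BK@(4,4)
Op 6: place BQ@(4,3)
Per-piece attacks for B:
  BR@(1,2): attacks (1,3) (1,4) (1,1) (1,0) (2,2) (3,2) (4,2) (0,2)
  BQ@(4,3): attacks (4,4) (4,2) (4,1) (4,0) (3,3) (2,3) (1,3) (0,3) (3,4) (3,2) (2,1) [ray(0,1) blocked at (4,4); ray(-1,-1) blocked at (2,1)]
  BK@(4,4): attacks (4,3) (3,4) (3,3)
Union (17 distinct): (0,2) (0,3) (1,0) (1,1) (1,3) (1,4) (2,1) (2,2) (2,3) (3,2) (3,3) (3,4) (4,0) (4,1) (4,2) (4,3) (4,4)

Answer: 17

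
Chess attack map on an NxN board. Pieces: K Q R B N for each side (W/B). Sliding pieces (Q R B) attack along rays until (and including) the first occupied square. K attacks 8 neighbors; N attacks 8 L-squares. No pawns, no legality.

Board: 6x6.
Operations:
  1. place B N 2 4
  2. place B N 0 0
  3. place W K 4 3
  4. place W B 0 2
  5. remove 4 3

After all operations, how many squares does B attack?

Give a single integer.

Op 1: place BN@(2,4)
Op 2: place BN@(0,0)
Op 3: place WK@(4,3)
Op 4: place WB@(0,2)
Op 5: remove (4,3)
Per-piece attacks for B:
  BN@(0,0): attacks (1,2) (2,1)
  BN@(2,4): attacks (4,5) (0,5) (3,2) (4,3) (1,2) (0,3)
Union (7 distinct): (0,3) (0,5) (1,2) (2,1) (3,2) (4,3) (4,5)

Answer: 7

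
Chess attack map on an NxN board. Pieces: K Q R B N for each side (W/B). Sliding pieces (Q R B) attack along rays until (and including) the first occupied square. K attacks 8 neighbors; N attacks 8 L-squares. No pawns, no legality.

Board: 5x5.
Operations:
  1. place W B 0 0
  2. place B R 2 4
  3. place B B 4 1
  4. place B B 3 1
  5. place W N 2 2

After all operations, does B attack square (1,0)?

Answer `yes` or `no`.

Op 1: place WB@(0,0)
Op 2: place BR@(2,4)
Op 3: place BB@(4,1)
Op 4: place BB@(3,1)
Op 5: place WN@(2,2)
Per-piece attacks for B:
  BR@(2,4): attacks (2,3) (2,2) (3,4) (4,4) (1,4) (0,4) [ray(0,-1) blocked at (2,2)]
  BB@(3,1): attacks (4,2) (4,0) (2,2) (2,0) [ray(-1,1) blocked at (2,2)]
  BB@(4,1): attacks (3,2) (2,3) (1,4) (3,0)
B attacks (1,0): no

Answer: no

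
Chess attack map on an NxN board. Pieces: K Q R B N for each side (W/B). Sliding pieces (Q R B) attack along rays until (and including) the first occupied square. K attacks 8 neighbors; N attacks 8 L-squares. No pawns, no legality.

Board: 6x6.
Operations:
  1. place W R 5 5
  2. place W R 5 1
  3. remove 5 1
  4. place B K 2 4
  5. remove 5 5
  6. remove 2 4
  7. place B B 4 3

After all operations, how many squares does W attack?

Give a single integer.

Op 1: place WR@(5,5)
Op 2: place WR@(5,1)
Op 3: remove (5,1)
Op 4: place BK@(2,4)
Op 5: remove (5,5)
Op 6: remove (2,4)
Op 7: place BB@(4,3)
Per-piece attacks for W:
Union (0 distinct): (none)

Answer: 0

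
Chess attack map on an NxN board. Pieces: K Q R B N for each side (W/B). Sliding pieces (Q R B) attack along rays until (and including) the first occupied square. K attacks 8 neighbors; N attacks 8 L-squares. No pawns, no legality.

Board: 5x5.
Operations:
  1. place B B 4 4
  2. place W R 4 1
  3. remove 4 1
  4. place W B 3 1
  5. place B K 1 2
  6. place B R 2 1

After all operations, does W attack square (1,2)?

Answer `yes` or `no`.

Answer: no

Derivation:
Op 1: place BB@(4,4)
Op 2: place WR@(4,1)
Op 3: remove (4,1)
Op 4: place WB@(3,1)
Op 5: place BK@(1,2)
Op 6: place BR@(2,1)
Per-piece attacks for W:
  WB@(3,1): attacks (4,2) (4,0) (2,2) (1,3) (0,4) (2,0)
W attacks (1,2): no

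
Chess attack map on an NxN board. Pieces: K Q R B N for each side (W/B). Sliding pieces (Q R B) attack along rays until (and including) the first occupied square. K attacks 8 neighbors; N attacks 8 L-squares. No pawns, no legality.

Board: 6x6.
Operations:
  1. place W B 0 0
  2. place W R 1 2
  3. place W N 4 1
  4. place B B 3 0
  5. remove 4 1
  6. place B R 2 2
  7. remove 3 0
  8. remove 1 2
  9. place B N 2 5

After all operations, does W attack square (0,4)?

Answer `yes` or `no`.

Op 1: place WB@(0,0)
Op 2: place WR@(1,2)
Op 3: place WN@(4,1)
Op 4: place BB@(3,0)
Op 5: remove (4,1)
Op 6: place BR@(2,2)
Op 7: remove (3,0)
Op 8: remove (1,2)
Op 9: place BN@(2,5)
Per-piece attacks for W:
  WB@(0,0): attacks (1,1) (2,2) [ray(1,1) blocked at (2,2)]
W attacks (0,4): no

Answer: no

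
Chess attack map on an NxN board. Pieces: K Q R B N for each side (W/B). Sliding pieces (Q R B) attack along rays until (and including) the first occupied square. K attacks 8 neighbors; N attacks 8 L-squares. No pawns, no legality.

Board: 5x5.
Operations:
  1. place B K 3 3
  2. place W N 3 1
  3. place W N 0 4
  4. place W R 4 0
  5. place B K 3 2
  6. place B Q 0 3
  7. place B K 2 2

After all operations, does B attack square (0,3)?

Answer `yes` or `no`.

Answer: no

Derivation:
Op 1: place BK@(3,3)
Op 2: place WN@(3,1)
Op 3: place WN@(0,4)
Op 4: place WR@(4,0)
Op 5: place BK@(3,2)
Op 6: place BQ@(0,3)
Op 7: place BK@(2,2)
Per-piece attacks for B:
  BQ@(0,3): attacks (0,4) (0,2) (0,1) (0,0) (1,3) (2,3) (3,3) (1,4) (1,2) (2,1) (3,0) [ray(0,1) blocked at (0,4); ray(1,0) blocked at (3,3)]
  BK@(2,2): attacks (2,3) (2,1) (3,2) (1,2) (3,3) (3,1) (1,3) (1,1)
  BK@(3,2): attacks (3,3) (3,1) (4,2) (2,2) (4,3) (4,1) (2,3) (2,1)
  BK@(3,3): attacks (3,4) (3,2) (4,3) (2,3) (4,4) (4,2) (2,4) (2,2)
B attacks (0,3): no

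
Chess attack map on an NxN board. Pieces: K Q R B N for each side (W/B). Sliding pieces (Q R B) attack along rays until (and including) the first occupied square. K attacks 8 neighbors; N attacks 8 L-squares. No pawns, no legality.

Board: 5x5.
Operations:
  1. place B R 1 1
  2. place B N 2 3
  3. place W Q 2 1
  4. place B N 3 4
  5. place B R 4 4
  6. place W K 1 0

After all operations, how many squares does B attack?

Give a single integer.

Op 1: place BR@(1,1)
Op 2: place BN@(2,3)
Op 3: place WQ@(2,1)
Op 4: place BN@(3,4)
Op 5: place BR@(4,4)
Op 6: place WK@(1,0)
Per-piece attacks for B:
  BR@(1,1): attacks (1,2) (1,3) (1,4) (1,0) (2,1) (0,1) [ray(0,-1) blocked at (1,0); ray(1,0) blocked at (2,1)]
  BN@(2,3): attacks (4,4) (0,4) (3,1) (4,2) (1,1) (0,2)
  BN@(3,4): attacks (4,2) (2,2) (1,3)
  BR@(4,4): attacks (4,3) (4,2) (4,1) (4,0) (3,4) [ray(-1,0) blocked at (3,4)]
Union (17 distinct): (0,1) (0,2) (0,4) (1,0) (1,1) (1,2) (1,3) (1,4) (2,1) (2,2) (3,1) (3,4) (4,0) (4,1) (4,2) (4,3) (4,4)

Answer: 17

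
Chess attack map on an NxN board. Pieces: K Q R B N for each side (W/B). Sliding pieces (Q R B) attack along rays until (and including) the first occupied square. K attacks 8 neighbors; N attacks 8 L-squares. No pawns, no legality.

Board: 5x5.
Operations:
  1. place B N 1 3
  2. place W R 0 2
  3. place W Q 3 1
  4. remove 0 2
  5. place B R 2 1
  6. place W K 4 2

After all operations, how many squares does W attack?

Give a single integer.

Answer: 13

Derivation:
Op 1: place BN@(1,3)
Op 2: place WR@(0,2)
Op 3: place WQ@(3,1)
Op 4: remove (0,2)
Op 5: place BR@(2,1)
Op 6: place WK@(4,2)
Per-piece attacks for W:
  WQ@(3,1): attacks (3,2) (3,3) (3,4) (3,0) (4,1) (2,1) (4,2) (4,0) (2,2) (1,3) (2,0) [ray(-1,0) blocked at (2,1); ray(1,1) blocked at (4,2); ray(-1,1) blocked at (1,3)]
  WK@(4,2): attacks (4,3) (4,1) (3,2) (3,3) (3,1)
Union (13 distinct): (1,3) (2,0) (2,1) (2,2) (3,0) (3,1) (3,2) (3,3) (3,4) (4,0) (4,1) (4,2) (4,3)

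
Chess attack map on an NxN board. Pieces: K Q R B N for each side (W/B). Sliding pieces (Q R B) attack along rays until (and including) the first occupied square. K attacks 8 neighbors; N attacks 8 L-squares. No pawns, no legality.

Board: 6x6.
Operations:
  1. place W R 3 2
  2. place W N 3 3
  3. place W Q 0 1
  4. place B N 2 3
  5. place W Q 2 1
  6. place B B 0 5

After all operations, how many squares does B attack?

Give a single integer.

Answer: 10

Derivation:
Op 1: place WR@(3,2)
Op 2: place WN@(3,3)
Op 3: place WQ@(0,1)
Op 4: place BN@(2,3)
Op 5: place WQ@(2,1)
Op 6: place BB@(0,5)
Per-piece attacks for B:
  BB@(0,5): attacks (1,4) (2,3) [ray(1,-1) blocked at (2,3)]
  BN@(2,3): attacks (3,5) (4,4) (1,5) (0,4) (3,1) (4,2) (1,1) (0,2)
Union (10 distinct): (0,2) (0,4) (1,1) (1,4) (1,5) (2,3) (3,1) (3,5) (4,2) (4,4)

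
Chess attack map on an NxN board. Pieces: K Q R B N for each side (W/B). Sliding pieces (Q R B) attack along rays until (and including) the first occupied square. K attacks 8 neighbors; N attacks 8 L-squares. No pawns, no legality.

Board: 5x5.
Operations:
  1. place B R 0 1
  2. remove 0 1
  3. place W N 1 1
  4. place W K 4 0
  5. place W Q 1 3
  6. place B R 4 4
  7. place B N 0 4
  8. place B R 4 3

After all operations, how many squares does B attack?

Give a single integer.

Op 1: place BR@(0,1)
Op 2: remove (0,1)
Op 3: place WN@(1,1)
Op 4: place WK@(4,0)
Op 5: place WQ@(1,3)
Op 6: place BR@(4,4)
Op 7: place BN@(0,4)
Op 8: place BR@(4,3)
Per-piece attacks for B:
  BN@(0,4): attacks (1,2) (2,3)
  BR@(4,3): attacks (4,4) (4,2) (4,1) (4,0) (3,3) (2,3) (1,3) [ray(0,1) blocked at (4,4); ray(0,-1) blocked at (4,0); ray(-1,0) blocked at (1,3)]
  BR@(4,4): attacks (4,3) (3,4) (2,4) (1,4) (0,4) [ray(0,-1) blocked at (4,3); ray(-1,0) blocked at (0,4)]
Union (13 distinct): (0,4) (1,2) (1,3) (1,4) (2,3) (2,4) (3,3) (3,4) (4,0) (4,1) (4,2) (4,3) (4,4)

Answer: 13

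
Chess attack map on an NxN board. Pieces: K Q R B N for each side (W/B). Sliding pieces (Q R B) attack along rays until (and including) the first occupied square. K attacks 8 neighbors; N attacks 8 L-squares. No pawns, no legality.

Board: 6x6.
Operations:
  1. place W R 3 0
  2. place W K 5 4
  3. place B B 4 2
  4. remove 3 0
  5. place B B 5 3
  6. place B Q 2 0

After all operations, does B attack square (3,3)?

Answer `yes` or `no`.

Answer: yes

Derivation:
Op 1: place WR@(3,0)
Op 2: place WK@(5,4)
Op 3: place BB@(4,2)
Op 4: remove (3,0)
Op 5: place BB@(5,3)
Op 6: place BQ@(2,0)
Per-piece attacks for B:
  BQ@(2,0): attacks (2,1) (2,2) (2,3) (2,4) (2,5) (3,0) (4,0) (5,0) (1,0) (0,0) (3,1) (4,2) (1,1) (0,2) [ray(1,1) blocked at (4,2)]
  BB@(4,2): attacks (5,3) (5,1) (3,3) (2,4) (1,5) (3,1) (2,0) [ray(1,1) blocked at (5,3); ray(-1,-1) blocked at (2,0)]
  BB@(5,3): attacks (4,4) (3,5) (4,2) [ray(-1,-1) blocked at (4,2)]
B attacks (3,3): yes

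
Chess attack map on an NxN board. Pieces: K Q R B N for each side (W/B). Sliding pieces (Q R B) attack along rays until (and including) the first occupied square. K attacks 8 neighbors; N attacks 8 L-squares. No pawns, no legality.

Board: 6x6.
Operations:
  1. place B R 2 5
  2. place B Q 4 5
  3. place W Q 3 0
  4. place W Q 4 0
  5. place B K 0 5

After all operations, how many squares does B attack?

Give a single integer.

Answer: 22

Derivation:
Op 1: place BR@(2,5)
Op 2: place BQ@(4,5)
Op 3: place WQ@(3,0)
Op 4: place WQ@(4,0)
Op 5: place BK@(0,5)
Per-piece attacks for B:
  BK@(0,5): attacks (0,4) (1,5) (1,4)
  BR@(2,5): attacks (2,4) (2,3) (2,2) (2,1) (2,0) (3,5) (4,5) (1,5) (0,5) [ray(1,0) blocked at (4,5); ray(-1,0) blocked at (0,5)]
  BQ@(4,5): attacks (4,4) (4,3) (4,2) (4,1) (4,0) (5,5) (3,5) (2,5) (5,4) (3,4) (2,3) (1,2) (0,1) [ray(0,-1) blocked at (4,0); ray(-1,0) blocked at (2,5)]
Union (22 distinct): (0,1) (0,4) (0,5) (1,2) (1,4) (1,5) (2,0) (2,1) (2,2) (2,3) (2,4) (2,5) (3,4) (3,5) (4,0) (4,1) (4,2) (4,3) (4,4) (4,5) (5,4) (5,5)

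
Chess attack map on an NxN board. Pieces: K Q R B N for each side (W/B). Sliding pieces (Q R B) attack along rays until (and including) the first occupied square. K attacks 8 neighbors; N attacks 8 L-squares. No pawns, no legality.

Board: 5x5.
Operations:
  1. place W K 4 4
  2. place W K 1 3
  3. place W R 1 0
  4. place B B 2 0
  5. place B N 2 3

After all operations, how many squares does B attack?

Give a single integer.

Op 1: place WK@(4,4)
Op 2: place WK@(1,3)
Op 3: place WR@(1,0)
Op 4: place BB@(2,0)
Op 5: place BN@(2,3)
Per-piece attacks for B:
  BB@(2,0): attacks (3,1) (4,2) (1,1) (0,2)
  BN@(2,3): attacks (4,4) (0,4) (3,1) (4,2) (1,1) (0,2)
Union (6 distinct): (0,2) (0,4) (1,1) (3,1) (4,2) (4,4)

Answer: 6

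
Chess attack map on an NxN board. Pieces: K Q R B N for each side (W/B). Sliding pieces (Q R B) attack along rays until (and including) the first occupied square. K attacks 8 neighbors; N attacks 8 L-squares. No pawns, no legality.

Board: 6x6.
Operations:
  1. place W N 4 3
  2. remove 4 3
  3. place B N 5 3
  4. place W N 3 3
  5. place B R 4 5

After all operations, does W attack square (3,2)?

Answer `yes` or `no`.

Answer: no

Derivation:
Op 1: place WN@(4,3)
Op 2: remove (4,3)
Op 3: place BN@(5,3)
Op 4: place WN@(3,3)
Op 5: place BR@(4,5)
Per-piece attacks for W:
  WN@(3,3): attacks (4,5) (5,4) (2,5) (1,4) (4,1) (5,2) (2,1) (1,2)
W attacks (3,2): no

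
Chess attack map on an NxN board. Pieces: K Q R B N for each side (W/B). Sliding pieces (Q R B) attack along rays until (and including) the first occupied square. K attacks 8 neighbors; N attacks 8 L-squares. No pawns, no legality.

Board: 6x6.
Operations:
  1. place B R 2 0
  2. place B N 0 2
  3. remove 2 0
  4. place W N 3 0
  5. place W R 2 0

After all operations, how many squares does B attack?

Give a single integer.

Op 1: place BR@(2,0)
Op 2: place BN@(0,2)
Op 3: remove (2,0)
Op 4: place WN@(3,0)
Op 5: place WR@(2,0)
Per-piece attacks for B:
  BN@(0,2): attacks (1,4) (2,3) (1,0) (2,1)
Union (4 distinct): (1,0) (1,4) (2,1) (2,3)

Answer: 4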